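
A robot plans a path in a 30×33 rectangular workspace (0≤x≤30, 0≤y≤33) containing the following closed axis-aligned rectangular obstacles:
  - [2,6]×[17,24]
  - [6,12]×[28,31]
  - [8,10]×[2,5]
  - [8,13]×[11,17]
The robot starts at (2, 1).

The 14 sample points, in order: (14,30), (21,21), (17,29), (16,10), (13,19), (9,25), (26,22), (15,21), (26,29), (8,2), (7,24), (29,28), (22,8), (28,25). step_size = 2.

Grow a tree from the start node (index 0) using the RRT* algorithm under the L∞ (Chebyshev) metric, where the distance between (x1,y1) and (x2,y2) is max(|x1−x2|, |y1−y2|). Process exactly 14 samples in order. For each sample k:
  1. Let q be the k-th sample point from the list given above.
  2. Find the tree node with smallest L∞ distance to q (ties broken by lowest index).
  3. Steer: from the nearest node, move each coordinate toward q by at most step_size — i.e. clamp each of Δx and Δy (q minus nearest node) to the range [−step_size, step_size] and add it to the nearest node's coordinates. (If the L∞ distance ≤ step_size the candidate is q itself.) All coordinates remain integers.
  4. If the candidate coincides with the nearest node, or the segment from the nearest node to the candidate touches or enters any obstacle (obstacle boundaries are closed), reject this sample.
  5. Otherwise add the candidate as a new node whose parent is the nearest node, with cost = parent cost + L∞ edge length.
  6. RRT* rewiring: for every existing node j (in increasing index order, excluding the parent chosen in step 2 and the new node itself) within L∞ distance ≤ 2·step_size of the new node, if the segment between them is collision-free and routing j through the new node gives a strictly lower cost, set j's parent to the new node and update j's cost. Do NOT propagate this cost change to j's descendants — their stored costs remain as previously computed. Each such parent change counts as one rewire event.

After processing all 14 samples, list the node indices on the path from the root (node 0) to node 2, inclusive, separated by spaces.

Path: 0 1 2

1. q=(14,30) nearest=0 d=29 new=(4,3) → add node 1 parent=0 cost=2
2. q=(21,21) nearest=1 d=18 new=(6,5) → add node 2 parent=1 cost=4
3. q=(17,29) nearest=2 d=24 new=(8,7) → add node 3 parent=2 cost=6
4. q=(16,10) nearest=3 d=8 new=(10,9) → add node 4 parent=3 cost=8
5. q=(13,19) nearest=4 d=10 new=(12,11) → blocked by [8,13]×[11,17], reject
6. q=(9,25) nearest=4 d=16 new=(9,11) → blocked by [8,13]×[11,17], reject
7. q=(26,22) nearest=4 d=16 new=(12,11) → blocked by [8,13]×[11,17], reject
8. q=(15,21) nearest=4 d=12 new=(12,11) → blocked by [8,13]×[11,17], reject
9. q=(26,29) nearest=4 d=20 new=(12,11) → blocked by [8,13]×[11,17], reject
10. q=(8,2) nearest=2 d=3 new=(8,3) → blocked by [8,10]×[2,5], reject
11. q=(7,24) nearest=4 d=15 new=(8,11) → blocked by [8,13]×[11,17], reject
12. q=(29,28) nearest=4 d=19 new=(12,11) → blocked by [8,13]×[11,17], reject
13. q=(22,8) nearest=4 d=12 new=(12,8) → add node 5 parent=4 cost=10
14. q=(28,25) nearest=5 d=17 new=(14,10) → add node 6 parent=5 cost=12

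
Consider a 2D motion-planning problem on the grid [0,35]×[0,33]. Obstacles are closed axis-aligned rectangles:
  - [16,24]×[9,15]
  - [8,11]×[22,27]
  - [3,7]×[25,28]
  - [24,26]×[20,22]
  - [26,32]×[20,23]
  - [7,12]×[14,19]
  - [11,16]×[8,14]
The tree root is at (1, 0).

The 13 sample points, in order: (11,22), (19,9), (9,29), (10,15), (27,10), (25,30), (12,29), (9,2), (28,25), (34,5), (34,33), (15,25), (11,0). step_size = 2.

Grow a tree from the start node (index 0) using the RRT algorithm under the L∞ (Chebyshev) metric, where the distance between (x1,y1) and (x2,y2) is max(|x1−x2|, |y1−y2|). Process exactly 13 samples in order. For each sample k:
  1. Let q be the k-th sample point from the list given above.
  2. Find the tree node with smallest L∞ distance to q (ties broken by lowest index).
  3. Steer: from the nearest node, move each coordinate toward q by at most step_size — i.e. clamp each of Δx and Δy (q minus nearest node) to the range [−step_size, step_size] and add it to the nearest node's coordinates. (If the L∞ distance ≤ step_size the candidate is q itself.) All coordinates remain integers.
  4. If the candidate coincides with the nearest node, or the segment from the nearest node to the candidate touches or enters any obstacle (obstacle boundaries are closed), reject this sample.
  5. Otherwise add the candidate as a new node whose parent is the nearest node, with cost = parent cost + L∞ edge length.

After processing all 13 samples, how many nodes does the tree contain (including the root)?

Node count: 8

1. q=(11,22) nearest=0 d=22 new=(3,2) → add node 1 parent=0 cost=2
2. q=(19,9) nearest=1 d=16 new=(5,4) → add node 2 parent=1 cost=4
3. q=(9,29) nearest=2 d=25 new=(7,6) → add node 3 parent=2 cost=6
4. q=(10,15) nearest=3 d=9 new=(9,8) → add node 4 parent=3 cost=8
5. q=(27,10) nearest=4 d=18 new=(11,10) → blocked by [11,16]×[8,14], reject
6. q=(25,30) nearest=4 d=22 new=(11,10) → blocked by [11,16]×[8,14], reject
7. q=(12,29) nearest=4 d=21 new=(11,10) → blocked by [11,16]×[8,14], reject
8. q=(9,2) nearest=2 d=4 new=(7,2) → add node 5 parent=2 cost=6
9. q=(28,25) nearest=4 d=19 new=(11,10) → blocked by [11,16]×[8,14], reject
10. q=(34,5) nearest=4 d=25 new=(11,6) → add node 6 parent=4 cost=10
11. q=(34,33) nearest=4 d=25 new=(11,10) → blocked by [11,16]×[8,14], reject
12. q=(15,25) nearest=4 d=17 new=(11,10) → blocked by [11,16]×[8,14], reject
13. q=(11,0) nearest=5 d=4 new=(9,0) → add node 7 parent=5 cost=8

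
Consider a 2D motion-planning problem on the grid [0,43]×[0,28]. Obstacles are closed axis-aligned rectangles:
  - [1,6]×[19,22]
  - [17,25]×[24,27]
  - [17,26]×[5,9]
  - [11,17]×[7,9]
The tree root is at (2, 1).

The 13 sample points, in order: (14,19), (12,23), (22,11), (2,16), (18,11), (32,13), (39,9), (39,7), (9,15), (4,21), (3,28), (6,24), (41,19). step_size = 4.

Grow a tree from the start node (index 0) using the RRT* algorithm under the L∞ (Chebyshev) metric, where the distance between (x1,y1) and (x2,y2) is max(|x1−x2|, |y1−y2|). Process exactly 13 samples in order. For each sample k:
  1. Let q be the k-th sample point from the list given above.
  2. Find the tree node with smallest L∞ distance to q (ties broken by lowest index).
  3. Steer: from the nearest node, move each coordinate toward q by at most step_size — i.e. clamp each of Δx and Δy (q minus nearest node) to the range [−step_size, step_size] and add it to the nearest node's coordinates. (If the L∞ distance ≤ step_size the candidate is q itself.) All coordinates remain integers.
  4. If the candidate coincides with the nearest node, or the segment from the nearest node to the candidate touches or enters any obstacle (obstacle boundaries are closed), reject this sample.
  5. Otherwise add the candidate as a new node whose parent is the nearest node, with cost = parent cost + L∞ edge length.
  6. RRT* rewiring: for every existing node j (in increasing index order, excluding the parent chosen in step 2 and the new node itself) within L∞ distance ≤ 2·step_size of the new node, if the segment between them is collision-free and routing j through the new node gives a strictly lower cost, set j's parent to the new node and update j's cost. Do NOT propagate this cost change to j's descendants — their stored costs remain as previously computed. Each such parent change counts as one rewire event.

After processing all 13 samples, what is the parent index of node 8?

1. q=(14,19) nearest=0 d=18 new=(6,5) → add node 1 parent=0 cost=4
2. q=(12,23) nearest=1 d=18 new=(10,9) → add node 2 parent=1 cost=8
3. q=(22,11) nearest=2 d=12 new=(14,11) → add node 3 parent=2 cost=12
4. q=(2,16) nearest=2 d=8 new=(6,13) → add node 4 parent=2 cost=12
5. q=(18,11) nearest=3 d=4 new=(18,11) → add node 5 parent=3 cost=16
6. q=(32,13) nearest=5 d=14 new=(22,13) → add node 6 parent=5 cost=20
7. q=(39,9) nearest=6 d=17 new=(26,9) → blocked by [17,26]×[5,9], reject
8. q=(39,7) nearest=6 d=17 new=(26,9) → blocked by [17,26]×[5,9], reject
9. q=(9,15) nearest=4 d=3 new=(9,15) → add node 7 parent=4 cost=15
10. q=(4,21) nearest=7 d=6 new=(5,19) → blocked by [1,6]×[19,22], reject
11. q=(3,28) nearest=7 d=13 new=(5,19) → blocked by [1,6]×[19,22], reject
12. q=(6,24) nearest=7 d=9 new=(6,19) → blocked by [1,6]×[19,22], reject
13. q=(41,19) nearest=6 d=19 new=(26,17) → add node 8 parent=6 cost=24

Parent of node 8: 6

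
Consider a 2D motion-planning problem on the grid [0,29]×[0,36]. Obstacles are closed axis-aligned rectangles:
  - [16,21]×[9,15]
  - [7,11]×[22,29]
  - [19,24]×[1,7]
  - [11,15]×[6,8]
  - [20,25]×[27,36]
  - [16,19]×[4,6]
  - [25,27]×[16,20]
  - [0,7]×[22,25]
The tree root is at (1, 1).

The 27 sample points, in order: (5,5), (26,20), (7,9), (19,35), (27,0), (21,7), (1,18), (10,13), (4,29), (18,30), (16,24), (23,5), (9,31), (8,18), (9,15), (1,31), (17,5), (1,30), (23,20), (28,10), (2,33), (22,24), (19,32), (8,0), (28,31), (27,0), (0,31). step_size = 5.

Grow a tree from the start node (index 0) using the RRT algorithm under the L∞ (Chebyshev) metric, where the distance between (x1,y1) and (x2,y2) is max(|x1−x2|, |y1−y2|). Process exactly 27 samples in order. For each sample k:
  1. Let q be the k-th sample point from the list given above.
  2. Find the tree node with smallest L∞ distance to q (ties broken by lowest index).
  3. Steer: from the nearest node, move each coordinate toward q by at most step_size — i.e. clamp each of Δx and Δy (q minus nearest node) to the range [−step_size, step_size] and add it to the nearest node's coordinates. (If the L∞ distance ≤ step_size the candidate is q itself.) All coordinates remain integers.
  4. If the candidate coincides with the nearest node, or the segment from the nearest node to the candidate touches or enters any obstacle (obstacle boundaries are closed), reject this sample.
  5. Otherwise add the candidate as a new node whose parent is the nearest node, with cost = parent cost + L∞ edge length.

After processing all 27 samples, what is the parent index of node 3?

1. q=(5,5) nearest=0 d=4 new=(5,5) → add node 1 parent=0 cost=4
2. q=(26,20) nearest=1 d=21 new=(10,10) → add node 2 parent=1 cost=9
3. q=(7,9) nearest=2 d=3 new=(7,9) → add node 3 parent=2 cost=12
4. q=(19,35) nearest=2 d=25 new=(15,15) → add node 4 parent=2 cost=14
5. q=(27,0) nearest=4 d=15 new=(20,10) → blocked by [16,21]×[9,15], reject
6. q=(21,7) nearest=4 d=8 new=(20,10) → blocked by [16,21]×[9,15], reject
7. q=(1,18) nearest=2 d=9 new=(5,15) → add node 5 parent=2 cost=14
8. q=(10,13) nearest=2 d=3 new=(10,13) → add node 6 parent=2 cost=12
9. q=(4,29) nearest=4 d=14 new=(10,20) → add node 7 parent=4 cost=19
10. q=(18,30) nearest=7 d=10 new=(15,25) → add node 8 parent=7 cost=24
11. q=(16,24) nearest=8 d=1 new=(16,24) → add node 9 parent=8 cost=25
12. q=(23,5) nearest=4 d=10 new=(20,10) → blocked by [16,21]×[9,15], reject
13. q=(9,31) nearest=8 d=6 new=(10,30) → blocked by [7,11]×[22,29], reject
14. q=(8,18) nearest=7 d=2 new=(8,18) → add node 10 parent=7 cost=21
15. q=(9,15) nearest=6 d=2 new=(9,15) → add node 11 parent=6 cost=14
16. q=(1,31) nearest=7 d=11 new=(5,25) → blocked by [7,11]×[22,29], reject
17. q=(17,5) nearest=2 d=7 new=(15,5) → blocked by [11,15]×[6,8], reject
18. q=(1,30) nearest=7 d=10 new=(5,25) → blocked by [7,11]×[22,29], reject
19. q=(23,20) nearest=9 d=7 new=(21,20) → add node 12 parent=9 cost=30
20. q=(28,10) nearest=12 d=10 new=(26,15) → blocked by [25,27]×[16,20], reject
21. q=(2,33) nearest=7 d=13 new=(5,25) → blocked by [7,11]×[22,29], reject
22. q=(22,24) nearest=12 d=4 new=(22,24) → add node 13 parent=12 cost=34
23. q=(19,32) nearest=8 d=7 new=(19,30) → add node 14 parent=8 cost=29
24. q=(8,0) nearest=1 d=5 new=(8,0) → add node 15 parent=1 cost=9
25. q=(28,31) nearest=13 d=7 new=(27,29) → blocked by [20,25]×[27,36], reject
26. q=(27,0) nearest=4 d=15 new=(20,10) → blocked by [16,21]×[9,15], reject
27. q=(0,31) nearest=7 d=11 new=(5,25) → blocked by [7,11]×[22,29], reject

Parent of node 3: 2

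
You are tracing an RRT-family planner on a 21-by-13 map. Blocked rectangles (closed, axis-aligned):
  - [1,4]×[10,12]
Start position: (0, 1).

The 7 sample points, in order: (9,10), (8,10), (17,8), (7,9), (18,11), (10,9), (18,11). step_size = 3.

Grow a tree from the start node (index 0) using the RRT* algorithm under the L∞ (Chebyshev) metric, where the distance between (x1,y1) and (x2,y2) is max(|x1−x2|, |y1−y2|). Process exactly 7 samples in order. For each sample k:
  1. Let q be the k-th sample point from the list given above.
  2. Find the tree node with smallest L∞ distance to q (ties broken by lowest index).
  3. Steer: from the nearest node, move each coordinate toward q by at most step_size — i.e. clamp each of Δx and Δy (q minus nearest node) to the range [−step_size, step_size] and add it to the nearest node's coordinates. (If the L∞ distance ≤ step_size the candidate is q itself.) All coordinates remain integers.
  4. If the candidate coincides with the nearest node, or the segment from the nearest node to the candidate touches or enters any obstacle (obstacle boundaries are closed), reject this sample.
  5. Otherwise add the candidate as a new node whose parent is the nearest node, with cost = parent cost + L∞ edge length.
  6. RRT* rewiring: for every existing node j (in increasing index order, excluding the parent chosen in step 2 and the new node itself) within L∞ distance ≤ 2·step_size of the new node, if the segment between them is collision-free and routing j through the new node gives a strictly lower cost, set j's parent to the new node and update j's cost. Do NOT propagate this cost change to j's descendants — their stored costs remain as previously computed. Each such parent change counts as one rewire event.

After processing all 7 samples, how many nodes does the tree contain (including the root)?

Node count: 8

1. q=(9,10) nearest=0 d=9 new=(3,4) → add node 1 parent=0 cost=3
2. q=(8,10) nearest=1 d=6 new=(6,7) → add node 2 parent=1 cost=6
3. q=(17,8) nearest=2 d=11 new=(9,8) → add node 3 parent=2 cost=9
4. q=(7,9) nearest=2 d=2 new=(7,9) → add node 4 parent=2 cost=8
5. q=(18,11) nearest=3 d=9 new=(12,11) → add node 5 parent=3 cost=12
6. q=(10,9) nearest=3 d=1 new=(10,9) → add node 6 parent=3 cost=10
7. q=(18,11) nearest=5 d=6 new=(15,11) → add node 7 parent=5 cost=15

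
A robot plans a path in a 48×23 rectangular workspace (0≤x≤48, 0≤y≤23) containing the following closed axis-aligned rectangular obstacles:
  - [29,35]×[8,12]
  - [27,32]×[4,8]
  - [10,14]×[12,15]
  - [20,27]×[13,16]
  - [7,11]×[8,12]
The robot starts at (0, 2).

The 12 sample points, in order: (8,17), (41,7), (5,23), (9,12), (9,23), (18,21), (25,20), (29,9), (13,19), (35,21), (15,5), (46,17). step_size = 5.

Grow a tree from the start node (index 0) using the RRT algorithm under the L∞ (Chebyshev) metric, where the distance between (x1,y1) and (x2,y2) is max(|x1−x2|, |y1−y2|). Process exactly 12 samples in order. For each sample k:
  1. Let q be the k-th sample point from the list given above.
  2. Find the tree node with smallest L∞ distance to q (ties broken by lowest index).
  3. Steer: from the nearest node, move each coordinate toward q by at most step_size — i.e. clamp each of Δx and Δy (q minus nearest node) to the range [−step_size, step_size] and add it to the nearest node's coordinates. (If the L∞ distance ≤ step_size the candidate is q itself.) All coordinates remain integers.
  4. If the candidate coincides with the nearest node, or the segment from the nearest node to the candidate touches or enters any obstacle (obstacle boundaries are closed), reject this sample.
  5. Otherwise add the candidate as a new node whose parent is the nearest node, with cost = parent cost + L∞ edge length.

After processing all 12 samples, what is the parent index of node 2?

Parent of node 2: 1

1. q=(8,17) nearest=0 d=15 new=(5,7) → add node 1 parent=0 cost=5
2. q=(41,7) nearest=1 d=36 new=(10,7) → add node 2 parent=1 cost=10
3. q=(5,23) nearest=1 d=16 new=(5,12) → add node 3 parent=1 cost=10
4. q=(9,12) nearest=3 d=4 new=(9,12) → blocked by [7,11]×[8,12], reject
5. q=(9,23) nearest=3 d=11 new=(9,17) → add node 4 parent=3 cost=15
6. q=(18,21) nearest=4 d=9 new=(14,21) → add node 5 parent=4 cost=20
7. q=(25,20) nearest=5 d=11 new=(19,20) → add node 6 parent=5 cost=25
8. q=(29,9) nearest=6 d=11 new=(24,15) → blocked by [20,27]×[13,16], reject
9. q=(13,19) nearest=5 d=2 new=(13,19) → add node 7 parent=5 cost=22
10. q=(35,21) nearest=6 d=16 new=(24,21) → add node 8 parent=6 cost=30
11. q=(15,5) nearest=2 d=5 new=(15,5) → add node 9 parent=2 cost=15
12. q=(46,17) nearest=8 d=22 new=(29,17) → add node 10 parent=8 cost=35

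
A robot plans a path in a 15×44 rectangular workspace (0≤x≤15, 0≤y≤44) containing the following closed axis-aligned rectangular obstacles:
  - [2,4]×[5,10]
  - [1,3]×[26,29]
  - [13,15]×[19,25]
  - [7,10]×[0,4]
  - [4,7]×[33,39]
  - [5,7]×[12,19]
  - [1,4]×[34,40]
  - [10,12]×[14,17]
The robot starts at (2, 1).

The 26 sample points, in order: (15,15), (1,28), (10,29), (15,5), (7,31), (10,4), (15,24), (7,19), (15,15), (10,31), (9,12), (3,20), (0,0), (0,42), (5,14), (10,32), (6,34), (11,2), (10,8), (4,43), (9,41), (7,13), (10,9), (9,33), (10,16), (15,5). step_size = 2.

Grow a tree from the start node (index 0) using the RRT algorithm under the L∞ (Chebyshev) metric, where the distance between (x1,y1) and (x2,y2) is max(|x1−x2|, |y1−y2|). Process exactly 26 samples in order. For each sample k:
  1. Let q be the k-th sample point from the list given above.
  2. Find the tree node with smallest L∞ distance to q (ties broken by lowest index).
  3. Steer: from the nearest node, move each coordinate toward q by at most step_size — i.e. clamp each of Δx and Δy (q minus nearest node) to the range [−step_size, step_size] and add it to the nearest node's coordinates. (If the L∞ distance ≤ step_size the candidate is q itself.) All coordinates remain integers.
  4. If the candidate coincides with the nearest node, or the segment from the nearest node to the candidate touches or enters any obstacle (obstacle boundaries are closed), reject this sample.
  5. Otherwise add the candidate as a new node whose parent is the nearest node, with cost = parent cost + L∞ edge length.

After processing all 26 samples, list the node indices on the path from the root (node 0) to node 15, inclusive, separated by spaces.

1. q=(15,15) nearest=0 d=14 new=(4,3) → add node 1 parent=0 cost=2
2. q=(1,28) nearest=1 d=25 new=(2,5) → blocked by [2,4]×[5,10], reject
3. q=(10,29) nearest=1 d=26 new=(6,5) → add node 2 parent=1 cost=4
4. q=(15,5) nearest=2 d=9 new=(8,5) → add node 3 parent=2 cost=6
5. q=(7,31) nearest=2 d=26 new=(7,7) → add node 4 parent=2 cost=6
6. q=(10,4) nearest=3 d=2 new=(10,4) → blocked by [7,10]×[0,4], reject
7. q=(15,24) nearest=4 d=17 new=(9,9) → add node 5 parent=4 cost=8
8. q=(7,19) nearest=5 d=10 new=(7,11) → add node 6 parent=5 cost=10
9. q=(15,15) nearest=5 d=6 new=(11,11) → add node 7 parent=5 cost=10
10. q=(10,31) nearest=6 d=20 new=(9,13) → add node 8 parent=6 cost=12
11. q=(9,12) nearest=8 d=1 new=(9,12) → add node 9 parent=8 cost=13
12. q=(3,20) nearest=8 d=7 new=(7,15) → blocked by [5,7]×[12,19], reject
13. q=(0,0) nearest=0 d=2 new=(0,0) → add node 10 parent=0 cost=2
14. q=(0,42) nearest=8 d=29 new=(7,15) → blocked by [5,7]×[12,19], reject
15. q=(5,14) nearest=6 d=3 new=(5,13) → blocked by [5,7]×[12,19], reject
16. q=(10,32) nearest=8 d=19 new=(10,15) → blocked by [10,12]×[14,17], reject
17. q=(6,34) nearest=8 d=21 new=(7,15) → blocked by [5,7]×[12,19], reject
18. q=(11,2) nearest=3 d=3 new=(10,3) → blocked by [7,10]×[0,4], reject
19. q=(10,8) nearest=5 d=1 new=(10,8) → add node 11 parent=5 cost=9
20. q=(4,43) nearest=8 d=30 new=(7,15) → blocked by [5,7]×[12,19], reject
21. q=(9,41) nearest=8 d=28 new=(9,15) → add node 12 parent=8 cost=14
22. q=(7,13) nearest=6 d=2 new=(7,13) → blocked by [5,7]×[12,19], reject
23. q=(10,9) nearest=5 d=1 new=(10,9) → add node 13 parent=5 cost=9
24. q=(9,33) nearest=12 d=18 new=(9,17) → add node 14 parent=12 cost=16
25. q=(10,16) nearest=12 d=1 new=(10,16) → blocked by [10,12]×[14,17], reject
26. q=(15,5) nearest=11 d=5 new=(12,6) → add node 15 parent=11 cost=11

Path: 0 1 2 4 5 11 15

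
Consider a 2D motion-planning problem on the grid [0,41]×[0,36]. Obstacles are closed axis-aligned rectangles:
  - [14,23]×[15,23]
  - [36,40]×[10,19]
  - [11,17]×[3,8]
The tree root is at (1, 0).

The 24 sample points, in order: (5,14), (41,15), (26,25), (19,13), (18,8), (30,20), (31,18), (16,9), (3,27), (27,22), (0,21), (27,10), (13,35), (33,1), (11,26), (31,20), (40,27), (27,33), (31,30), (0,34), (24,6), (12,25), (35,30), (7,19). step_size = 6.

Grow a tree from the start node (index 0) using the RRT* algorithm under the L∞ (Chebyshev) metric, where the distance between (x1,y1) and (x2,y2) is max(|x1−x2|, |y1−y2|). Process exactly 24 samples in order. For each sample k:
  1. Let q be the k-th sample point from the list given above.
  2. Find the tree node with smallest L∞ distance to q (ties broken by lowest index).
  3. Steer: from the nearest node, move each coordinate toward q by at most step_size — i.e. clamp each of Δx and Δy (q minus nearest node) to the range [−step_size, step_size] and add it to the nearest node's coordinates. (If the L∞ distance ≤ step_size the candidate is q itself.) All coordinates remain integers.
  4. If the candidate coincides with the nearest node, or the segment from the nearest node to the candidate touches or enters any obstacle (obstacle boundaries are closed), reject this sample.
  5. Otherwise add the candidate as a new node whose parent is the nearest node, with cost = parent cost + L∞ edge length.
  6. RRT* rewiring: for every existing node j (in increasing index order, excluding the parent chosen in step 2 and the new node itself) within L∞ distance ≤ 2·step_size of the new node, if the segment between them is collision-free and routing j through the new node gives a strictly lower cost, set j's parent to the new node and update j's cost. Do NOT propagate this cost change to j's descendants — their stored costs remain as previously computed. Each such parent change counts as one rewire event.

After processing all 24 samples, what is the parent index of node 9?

1. q=(5,14) nearest=0 d=14 new=(5,6) → add node 1 parent=0 cost=6
2. q=(41,15) nearest=1 d=36 new=(11,12) → add node 2 parent=1 cost=12
3. q=(26,25) nearest=2 d=15 new=(17,18) → blocked by [14,23]×[15,23], reject
4. q=(19,13) nearest=2 d=8 new=(17,13) → add node 3 parent=2 cost=18
5. q=(18,8) nearest=3 d=5 new=(18,8) → add node 4 parent=3 cost=23
6. q=(30,20) nearest=4 d=12 new=(24,14) → add node 5 parent=4 cost=29
7. q=(31,18) nearest=5 d=7 new=(30,18) → add node 6 parent=5 cost=35
8. q=(16,9) nearest=4 d=2 new=(16,9) → add node 7 parent=4 cost=25
9. q=(3,27) nearest=3 d=14 new=(11,19) → blocked by [14,23]×[15,23], reject
10. q=(27,22) nearest=6 d=4 new=(27,22) → add node 8 parent=6 cost=39
11. q=(0,21) nearest=2 d=11 new=(5,18) → add node 9 parent=2 cost=18
12. q=(27,10) nearest=5 d=4 new=(27,10) → add node 10 parent=5 cost=33
13. q=(13,35) nearest=8 d=14 new=(21,28) → add node 11 parent=8 cost=45
14. q=(33,1) nearest=10 d=9 new=(33,4) → add node 12 parent=10 cost=39
15. q=(11,26) nearest=9 d=8 new=(11,24) → add node 13 parent=9 cost=24; rewire 11→13 (34<45)
16. q=(31,20) nearest=6 d=2 new=(31,20) → add node 14 parent=6 cost=37
17. q=(40,27) nearest=14 d=9 new=(37,26) → add node 15 parent=14 cost=43
18. q=(27,33) nearest=11 d=6 new=(27,33) → add node 16 parent=11 cost=40
19. q=(31,30) nearest=16 d=4 new=(31,30) → add node 17 parent=16 cost=44
20. q=(0,34) nearest=13 d=11 new=(5,30) → add node 18 parent=13 cost=30
21. q=(24,6) nearest=10 d=4 new=(24,6) → add node 19 parent=10 cost=37
22. q=(12,25) nearest=13 d=1 new=(12,25) → add node 20 parent=13 cost=25
23. q=(35,30) nearest=15 d=4 new=(35,30) → add node 21 parent=15 cost=47
24. q=(7,19) nearest=9 d=2 new=(7,19) → add node 22 parent=9 cost=20

Parent of node 9: 2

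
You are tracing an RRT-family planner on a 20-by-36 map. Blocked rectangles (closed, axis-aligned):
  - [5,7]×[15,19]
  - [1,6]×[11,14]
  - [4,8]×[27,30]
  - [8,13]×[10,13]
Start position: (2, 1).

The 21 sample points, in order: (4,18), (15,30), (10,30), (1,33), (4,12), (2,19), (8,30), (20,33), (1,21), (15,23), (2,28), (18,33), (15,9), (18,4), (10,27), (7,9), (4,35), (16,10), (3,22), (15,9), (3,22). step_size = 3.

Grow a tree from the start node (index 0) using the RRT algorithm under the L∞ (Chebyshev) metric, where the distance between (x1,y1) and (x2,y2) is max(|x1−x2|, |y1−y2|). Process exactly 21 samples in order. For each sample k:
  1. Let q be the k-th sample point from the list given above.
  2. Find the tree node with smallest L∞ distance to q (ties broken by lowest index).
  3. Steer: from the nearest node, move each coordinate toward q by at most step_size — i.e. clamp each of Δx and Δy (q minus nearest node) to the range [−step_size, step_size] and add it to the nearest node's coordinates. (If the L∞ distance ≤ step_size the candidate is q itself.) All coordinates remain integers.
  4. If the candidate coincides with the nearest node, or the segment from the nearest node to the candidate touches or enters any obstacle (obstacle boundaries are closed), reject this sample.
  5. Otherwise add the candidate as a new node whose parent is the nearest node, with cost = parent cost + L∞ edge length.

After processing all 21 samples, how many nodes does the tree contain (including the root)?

Node count: 9

1. q=(4,18) nearest=0 d=17 new=(4,4) → add node 1 parent=0 cost=3
2. q=(15,30) nearest=1 d=26 new=(7,7) → add node 2 parent=1 cost=6
3. q=(10,30) nearest=2 d=23 new=(10,10) → blocked by [8,13]×[10,13], reject
4. q=(1,33) nearest=2 d=26 new=(4,10) → add node 3 parent=2 cost=9
5. q=(4,12) nearest=3 d=2 new=(4,12) → blocked by [1,6]×[11,14], reject
6. q=(2,19) nearest=3 d=9 new=(2,13) → blocked by [1,6]×[11,14], reject
7. q=(8,30) nearest=3 d=20 new=(7,13) → blocked by [1,6]×[11,14], reject
8. q=(20,33) nearest=3 d=23 new=(7,13) → blocked by [1,6]×[11,14], reject
9. q=(1,21) nearest=3 d=11 new=(1,13) → blocked by [1,6]×[11,14], reject
10. q=(15,23) nearest=3 d=13 new=(7,13) → blocked by [1,6]×[11,14], reject
11. q=(2,28) nearest=3 d=18 new=(2,13) → blocked by [1,6]×[11,14], reject
12. q=(18,33) nearest=3 d=23 new=(7,13) → blocked by [1,6]×[11,14], reject
13. q=(15,9) nearest=2 d=8 new=(10,9) → add node 4 parent=2 cost=9
14. q=(18,4) nearest=4 d=8 new=(13,6) → add node 5 parent=4 cost=12
15. q=(10,27) nearest=3 d=17 new=(7,13) → blocked by [1,6]×[11,14], reject
16. q=(7,9) nearest=2 d=2 new=(7,9) → add node 6 parent=2 cost=8
17. q=(4,35) nearest=3 d=25 new=(4,13) → blocked by [1,6]×[11,14], reject
18. q=(16,10) nearest=5 d=4 new=(16,9) → add node 7 parent=5 cost=15
19. q=(3,22) nearest=3 d=12 new=(3,13) → blocked by [1,6]×[11,14], reject
20. q=(15,9) nearest=7 d=1 new=(15,9) → add node 8 parent=7 cost=16
21. q=(3,22) nearest=3 d=12 new=(3,13) → blocked by [1,6]×[11,14], reject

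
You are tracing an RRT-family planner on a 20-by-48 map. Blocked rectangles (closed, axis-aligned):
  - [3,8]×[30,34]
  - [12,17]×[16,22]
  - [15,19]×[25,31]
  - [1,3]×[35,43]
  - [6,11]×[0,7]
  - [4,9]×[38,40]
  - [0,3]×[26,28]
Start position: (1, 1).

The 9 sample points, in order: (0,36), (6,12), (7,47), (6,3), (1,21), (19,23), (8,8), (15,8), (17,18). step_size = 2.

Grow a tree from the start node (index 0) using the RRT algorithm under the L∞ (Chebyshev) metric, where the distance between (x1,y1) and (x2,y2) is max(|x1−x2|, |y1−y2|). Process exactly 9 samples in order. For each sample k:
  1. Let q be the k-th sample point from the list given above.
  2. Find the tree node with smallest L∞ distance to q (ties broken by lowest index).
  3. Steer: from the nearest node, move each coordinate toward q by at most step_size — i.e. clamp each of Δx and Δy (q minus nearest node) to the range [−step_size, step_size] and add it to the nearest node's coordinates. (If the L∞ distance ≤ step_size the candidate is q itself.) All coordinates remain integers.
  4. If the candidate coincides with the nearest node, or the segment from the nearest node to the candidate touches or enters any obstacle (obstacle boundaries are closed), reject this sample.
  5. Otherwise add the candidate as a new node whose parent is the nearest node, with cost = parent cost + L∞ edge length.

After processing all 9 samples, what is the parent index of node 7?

1. q=(0,36) nearest=0 d=35 new=(0,3) → add node 1 parent=0 cost=2
2. q=(6,12) nearest=1 d=9 new=(2,5) → add node 2 parent=1 cost=4
3. q=(7,47) nearest=2 d=42 new=(4,7) → add node 3 parent=2 cost=6
4. q=(6,3) nearest=2 d=4 new=(4,3) → add node 4 parent=2 cost=6
5. q=(1,21) nearest=3 d=14 new=(2,9) → add node 5 parent=3 cost=8
6. q=(19,23) nearest=3 d=16 new=(6,9) → add node 6 parent=3 cost=8
7. q=(8,8) nearest=6 d=2 new=(8,8) → add node 7 parent=6 cost=10
8. q=(15,8) nearest=7 d=7 new=(10,8) → add node 8 parent=7 cost=12
9. q=(17,18) nearest=7 d=10 new=(10,10) → add node 9 parent=7 cost=12

Parent of node 7: 6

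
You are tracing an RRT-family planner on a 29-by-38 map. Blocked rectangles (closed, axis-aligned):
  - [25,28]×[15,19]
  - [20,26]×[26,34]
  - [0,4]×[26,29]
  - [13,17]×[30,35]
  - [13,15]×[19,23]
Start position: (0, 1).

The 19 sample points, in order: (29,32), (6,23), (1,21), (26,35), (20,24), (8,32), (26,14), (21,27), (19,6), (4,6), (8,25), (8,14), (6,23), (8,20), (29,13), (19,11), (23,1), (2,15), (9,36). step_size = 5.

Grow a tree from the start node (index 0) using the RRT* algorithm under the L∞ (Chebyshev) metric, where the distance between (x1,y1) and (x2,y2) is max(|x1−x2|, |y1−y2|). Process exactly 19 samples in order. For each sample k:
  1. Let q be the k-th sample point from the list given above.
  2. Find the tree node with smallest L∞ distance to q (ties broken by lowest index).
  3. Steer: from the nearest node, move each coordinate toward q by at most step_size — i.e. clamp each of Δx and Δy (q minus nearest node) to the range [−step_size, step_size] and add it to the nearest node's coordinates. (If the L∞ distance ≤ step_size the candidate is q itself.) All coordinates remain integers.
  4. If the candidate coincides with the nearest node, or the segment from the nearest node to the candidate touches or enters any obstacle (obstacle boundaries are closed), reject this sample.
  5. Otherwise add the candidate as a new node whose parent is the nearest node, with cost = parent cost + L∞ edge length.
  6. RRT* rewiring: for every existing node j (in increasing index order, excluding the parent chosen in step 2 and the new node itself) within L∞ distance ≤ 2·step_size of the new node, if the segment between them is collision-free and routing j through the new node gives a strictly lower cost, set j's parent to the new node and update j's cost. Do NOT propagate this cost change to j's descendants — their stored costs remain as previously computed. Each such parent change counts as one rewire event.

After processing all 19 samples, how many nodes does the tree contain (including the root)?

Node count: 18

1. q=(29,32) nearest=0 d=31 new=(5,6) → add node 1 parent=0 cost=5
2. q=(6,23) nearest=1 d=17 new=(6,11) → add node 2 parent=1 cost=10
3. q=(1,21) nearest=2 d=10 new=(1,16) → add node 3 parent=2 cost=15
4. q=(26,35) nearest=2 d=24 new=(11,16) → add node 4 parent=2 cost=15
5. q=(20,24) nearest=4 d=9 new=(16,21) → blocked by [13,15]×[19,23], reject
6. q=(8,32) nearest=3 d=16 new=(6,21) → add node 5 parent=3 cost=20
7. q=(26,14) nearest=4 d=15 new=(16,14) → add node 6 parent=4 cost=20
8. q=(21,27) nearest=4 d=11 new=(16,21) → blocked by [13,15]×[19,23], reject
9. q=(19,6) nearest=6 d=8 new=(19,9) → add node 7 parent=6 cost=25
10. q=(4,6) nearest=1 d=1 new=(4,6) → add node 8 parent=1 cost=6
11. q=(8,25) nearest=5 d=4 new=(8,25) → add node 9 parent=5 cost=24
12. q=(8,14) nearest=2 d=3 new=(8,14) → add node 10 parent=2 cost=13
13. q=(6,23) nearest=5 d=2 new=(6,23) → add node 11 parent=5 cost=22
14. q=(8,20) nearest=5 d=2 new=(8,20) → add node 12 parent=5 cost=22
15. q=(29,13) nearest=7 d=10 new=(24,13) → add node 13 parent=7 cost=30
16. q=(19,11) nearest=7 d=2 new=(19,11) → add node 14 parent=7 cost=27
17. q=(23,1) nearest=7 d=8 new=(23,4) → add node 15 parent=7 cost=30
18. q=(2,15) nearest=3 d=1 new=(2,15) → add node 16 parent=3 cost=16
19. q=(9,36) nearest=9 d=11 new=(9,30) → add node 17 parent=9 cost=29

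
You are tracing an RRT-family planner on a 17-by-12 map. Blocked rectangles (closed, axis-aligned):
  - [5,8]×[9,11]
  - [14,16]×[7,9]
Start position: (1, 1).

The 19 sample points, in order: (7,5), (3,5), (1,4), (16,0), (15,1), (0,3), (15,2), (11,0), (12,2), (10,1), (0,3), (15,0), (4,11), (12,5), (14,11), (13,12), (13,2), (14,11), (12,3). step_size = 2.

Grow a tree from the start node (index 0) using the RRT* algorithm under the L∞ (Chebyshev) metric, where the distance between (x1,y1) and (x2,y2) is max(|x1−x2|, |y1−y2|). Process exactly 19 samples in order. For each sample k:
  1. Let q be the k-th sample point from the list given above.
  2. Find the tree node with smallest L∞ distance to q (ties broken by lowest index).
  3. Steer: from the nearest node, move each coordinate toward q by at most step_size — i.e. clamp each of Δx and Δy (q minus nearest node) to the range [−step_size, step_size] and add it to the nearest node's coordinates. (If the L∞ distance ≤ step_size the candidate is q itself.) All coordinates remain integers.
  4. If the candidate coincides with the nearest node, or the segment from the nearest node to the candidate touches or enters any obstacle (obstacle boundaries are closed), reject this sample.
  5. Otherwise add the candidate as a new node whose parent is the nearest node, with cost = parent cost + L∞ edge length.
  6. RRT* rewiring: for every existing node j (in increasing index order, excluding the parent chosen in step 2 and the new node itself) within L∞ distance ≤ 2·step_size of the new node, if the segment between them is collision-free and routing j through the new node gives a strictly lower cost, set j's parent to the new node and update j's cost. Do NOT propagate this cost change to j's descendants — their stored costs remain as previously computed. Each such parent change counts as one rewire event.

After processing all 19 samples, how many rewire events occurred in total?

Rewire events: 1

1. q=(7,5) nearest=0 d=6 new=(3,3) → add node 1 parent=0 cost=2
2. q=(3,5) nearest=1 d=2 new=(3,5) → add node 2 parent=1 cost=4
3. q=(1,4) nearest=1 d=2 new=(1,4) → add node 3 parent=1 cost=4
4. q=(16,0) nearest=1 d=13 new=(5,1) → add node 4 parent=1 cost=4
5. q=(15,1) nearest=4 d=10 new=(7,1) → add node 5 parent=4 cost=6
6. q=(0,3) nearest=3 d=1 new=(0,3) → add node 6 parent=3 cost=5
7. q=(15,2) nearest=5 d=8 new=(9,2) → add node 7 parent=5 cost=8
8. q=(11,0) nearest=7 d=2 new=(11,0) → add node 8 parent=7 cost=10
9. q=(12,2) nearest=8 d=2 new=(12,2) → add node 9 parent=8 cost=12
10. q=(10,1) nearest=7 d=1 new=(10,1) → add node 10 parent=7 cost=9; rewire 9→10 (11<12)
11. q=(0,3) nearest=6 d=0 → coincident, reject
12. q=(15,0) nearest=9 d=3 new=(14,0) → add node 11 parent=9 cost=13
13. q=(4,11) nearest=2 d=6 new=(4,7) → add node 12 parent=2 cost=6
14. q=(12,5) nearest=7 d=3 new=(11,4) → add node 13 parent=7 cost=10
15. q=(14,11) nearest=13 d=7 new=(13,6) → add node 14 parent=13 cost=12
16. q=(13,12) nearest=14 d=6 new=(13,8) → add node 15 parent=14 cost=14
17. q=(13,2) nearest=9 d=1 new=(13,2) → add node 16 parent=9 cost=12
18. q=(14,11) nearest=15 d=3 new=(14,10) → add node 17 parent=15 cost=16
19. q=(12,3) nearest=9 d=1 new=(12,3) → add node 18 parent=9 cost=12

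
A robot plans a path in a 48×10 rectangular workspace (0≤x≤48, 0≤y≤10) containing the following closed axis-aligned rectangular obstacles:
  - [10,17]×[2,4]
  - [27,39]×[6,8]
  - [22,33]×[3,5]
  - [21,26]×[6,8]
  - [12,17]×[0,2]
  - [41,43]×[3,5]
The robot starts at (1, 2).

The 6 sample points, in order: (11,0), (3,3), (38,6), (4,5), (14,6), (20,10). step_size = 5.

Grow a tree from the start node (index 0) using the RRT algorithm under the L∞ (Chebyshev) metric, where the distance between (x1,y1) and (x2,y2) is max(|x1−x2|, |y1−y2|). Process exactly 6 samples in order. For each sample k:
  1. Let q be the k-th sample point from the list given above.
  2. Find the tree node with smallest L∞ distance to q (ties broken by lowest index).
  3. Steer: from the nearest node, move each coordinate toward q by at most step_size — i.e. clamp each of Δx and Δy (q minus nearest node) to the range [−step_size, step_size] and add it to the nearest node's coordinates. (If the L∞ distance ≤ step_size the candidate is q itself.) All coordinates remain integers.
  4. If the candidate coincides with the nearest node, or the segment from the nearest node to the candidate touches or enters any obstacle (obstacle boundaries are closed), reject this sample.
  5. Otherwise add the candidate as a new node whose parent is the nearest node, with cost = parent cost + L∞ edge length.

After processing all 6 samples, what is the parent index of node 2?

1. q=(11,0) nearest=0 d=10 new=(6,0) → add node 1 parent=0 cost=5
2. q=(3,3) nearest=0 d=2 new=(3,3) → add node 2 parent=0 cost=2
3. q=(38,6) nearest=1 d=32 new=(11,5) → blocked by [10,17]×[2,4], reject
4. q=(4,5) nearest=2 d=2 new=(4,5) → add node 3 parent=2 cost=4
5. q=(14,6) nearest=1 d=8 new=(11,5) → blocked by [10,17]×[2,4], reject
6. q=(20,10) nearest=1 d=14 new=(11,5) → blocked by [10,17]×[2,4], reject

Parent of node 2: 0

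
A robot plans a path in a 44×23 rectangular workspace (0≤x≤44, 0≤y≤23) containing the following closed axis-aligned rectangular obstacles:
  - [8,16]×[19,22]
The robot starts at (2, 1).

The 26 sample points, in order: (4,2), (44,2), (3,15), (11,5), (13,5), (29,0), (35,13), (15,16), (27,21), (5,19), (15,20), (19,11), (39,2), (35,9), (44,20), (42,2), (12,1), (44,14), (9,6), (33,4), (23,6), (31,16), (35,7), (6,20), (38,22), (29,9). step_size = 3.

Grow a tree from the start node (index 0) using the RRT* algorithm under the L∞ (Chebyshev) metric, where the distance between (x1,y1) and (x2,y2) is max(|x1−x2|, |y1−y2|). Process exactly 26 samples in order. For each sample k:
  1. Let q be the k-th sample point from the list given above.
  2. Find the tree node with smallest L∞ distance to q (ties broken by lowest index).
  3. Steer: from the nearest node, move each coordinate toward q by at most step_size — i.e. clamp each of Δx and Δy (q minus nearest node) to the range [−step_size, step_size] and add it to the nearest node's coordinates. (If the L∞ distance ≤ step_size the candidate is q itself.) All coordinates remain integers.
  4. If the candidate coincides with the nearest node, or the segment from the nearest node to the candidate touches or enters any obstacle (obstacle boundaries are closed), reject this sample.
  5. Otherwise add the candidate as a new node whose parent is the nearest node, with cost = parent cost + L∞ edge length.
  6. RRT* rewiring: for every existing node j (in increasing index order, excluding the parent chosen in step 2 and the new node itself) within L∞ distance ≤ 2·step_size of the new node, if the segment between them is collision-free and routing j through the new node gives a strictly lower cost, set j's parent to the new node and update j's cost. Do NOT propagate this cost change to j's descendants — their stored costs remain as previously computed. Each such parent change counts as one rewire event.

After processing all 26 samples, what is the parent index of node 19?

1. q=(4,2) nearest=0 d=2 new=(4,2) → add node 1 parent=0 cost=2
2. q=(44,2) nearest=1 d=40 new=(7,2) → add node 2 parent=1 cost=5
3. q=(3,15) nearest=1 d=13 new=(3,5) → add node 3 parent=1 cost=5
4. q=(11,5) nearest=2 d=4 new=(10,5) → add node 4 parent=2 cost=8
5. q=(13,5) nearest=4 d=3 new=(13,5) → add node 5 parent=4 cost=11
6. q=(29,0) nearest=5 d=16 new=(16,2) → add node 6 parent=5 cost=14
7. q=(35,13) nearest=6 d=19 new=(19,5) → add node 7 parent=6 cost=17
8. q=(15,16) nearest=4 d=11 new=(13,8) → add node 8 parent=4 cost=11
9. q=(27,21) nearest=8 d=14 new=(16,11) → add node 9 parent=8 cost=14
10. q=(5,19) nearest=8 d=11 new=(10,11) → add node 10 parent=8 cost=14
11. q=(15,20) nearest=9 d=9 new=(15,14) → add node 11 parent=9 cost=17
12. q=(19,11) nearest=9 d=3 new=(19,11) → add node 12 parent=9 cost=17
13. q=(39,2) nearest=7 d=20 new=(22,2) → add node 13 parent=7 cost=20
14. q=(35,9) nearest=13 d=13 new=(25,5) → add node 14 parent=13 cost=23
15. q=(44,20) nearest=14 d=19 new=(28,8) → add node 15 parent=14 cost=26
16. q=(42,2) nearest=15 d=14 new=(31,5) → add node 16 parent=15 cost=29
17. q=(12,1) nearest=4 d=4 new=(12,2) → add node 17 parent=4 cost=11
18. q=(44,14) nearest=16 d=13 new=(34,8) → add node 18 parent=16 cost=32
19. q=(9,6) nearest=4 d=1 new=(9,6) → add node 19 parent=4 cost=9
20. q=(33,4) nearest=16 d=2 new=(33,4) → add node 20 parent=16 cost=31
21. q=(23,6) nearest=14 d=2 new=(23,6) → add node 21 parent=14 cost=25
22. q=(31,16) nearest=15 d=8 new=(31,11) → add node 22 parent=15 cost=29
23. q=(35,7) nearest=18 d=1 new=(35,7) → add node 23 parent=18 cost=33
24. q=(6,20) nearest=10 d=9 new=(7,14) → add node 24 parent=10 cost=17
25. q=(38,22) nearest=22 d=11 new=(34,14) → add node 25 parent=22 cost=32
26. q=(29,9) nearest=15 d=1 new=(29,9) → add node 26 parent=15 cost=27

Parent of node 19: 4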